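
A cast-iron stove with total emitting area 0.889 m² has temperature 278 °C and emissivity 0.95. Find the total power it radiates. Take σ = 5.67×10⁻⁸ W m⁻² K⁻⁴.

278 °C = 551 K.
P = εσAT⁴ = 0.95 × 5.67×10⁻⁸ × 0.889 × (551)⁴ = 0.95 × 5.67×10⁻⁸ × 0.889 × 9.22×10^10.
P = 4410 W.

P ≈ 4410 W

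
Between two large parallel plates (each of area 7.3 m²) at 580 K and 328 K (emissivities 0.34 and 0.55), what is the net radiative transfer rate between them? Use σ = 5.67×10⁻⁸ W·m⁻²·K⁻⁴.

For two large parallel gray plates, q = σ(T₁⁴ − T₂⁴) / (1/ε₁ + 1/ε₂ − 1).
1/ε₁ + 1/ε₂ − 1 = 1/0.34 + 1/0.55 − 1 = 3.759.
T₁⁴ − T₂⁴ = 1.13×10^11 − 1.16×10^10 = 1.02×10^11 K⁴.
q = 5.67×10⁻⁸ × 1.02×10^11 / 3.759 = 1530 W/m².
Q = q·A = 1530 × 7.3 = 11200 W.

Q ≈ 11200 W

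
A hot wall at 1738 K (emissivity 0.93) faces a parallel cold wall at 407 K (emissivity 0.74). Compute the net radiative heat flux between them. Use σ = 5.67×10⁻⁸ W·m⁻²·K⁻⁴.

For two large parallel gray plates, q = σ(T₁⁴ − T₂⁴) / (1/ε₁ + 1/ε₂ − 1).
1/ε₁ + 1/ε₂ − 1 = 1/0.93 + 1/0.74 − 1 = 1.427.
T₁⁴ − T₂⁴ = 9.12×10^12 − 2.74×10^10 = 9.10×10^12 K⁴.
q = 5.67×10⁻⁸ × 9.10×10^12 / 1.427 = 3.62×10^5 W/m².

q ≈ 3.62×10^5 W/m²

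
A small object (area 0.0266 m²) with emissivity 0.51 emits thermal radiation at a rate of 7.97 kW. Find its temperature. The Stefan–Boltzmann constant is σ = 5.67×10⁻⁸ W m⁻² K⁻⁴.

T ≈ 1790 K

From P = εσAT⁴, T = (P / εσA)^(1/4) = (7970 / (0.51 × 5.67×10⁻⁸ × 0.0266))^(1/4).
T = (1.04×10^13)^(1/4) = 1790 K.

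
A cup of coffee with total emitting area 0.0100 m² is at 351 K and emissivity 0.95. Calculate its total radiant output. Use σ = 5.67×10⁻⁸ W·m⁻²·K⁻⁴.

P = εσAT⁴ = 0.95 × 5.67×10⁻⁸ × 0.0100 × (351)⁴ = 0.95 × 5.67×10⁻⁸ × 0.0100 × 1.52×10^10.
P = 8.18 W.

P ≈ 8.18 W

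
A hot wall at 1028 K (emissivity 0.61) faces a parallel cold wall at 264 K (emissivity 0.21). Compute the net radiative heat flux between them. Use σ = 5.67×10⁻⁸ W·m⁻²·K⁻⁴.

For two large parallel gray plates, q = σ(T₁⁴ − T₂⁴) / (1/ε₁ + 1/ε₂ − 1).
1/ε₁ + 1/ε₂ − 1 = 1/0.61 + 1/0.21 − 1 = 5.401.
T₁⁴ − T₂⁴ = 1.12×10^12 − 4.86×10^9 = 1.11×10^12 K⁴.
q = 5.67×10⁻⁸ × 1.11×10^12 / 5.401 = 11700 W/m².

q ≈ 11700 W/m²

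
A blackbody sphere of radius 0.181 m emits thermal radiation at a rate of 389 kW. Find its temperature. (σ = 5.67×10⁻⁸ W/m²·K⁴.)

A = 4πr² = 4π × (0.181)² = 0.412 m².
From P = σAT⁴, T = (P / σA)^(1/4) = (3.89×10^5 / (5.67×10⁻⁸ × 0.412))^(1/4).
T = (1.67×10^13)^(1/4) = 2020 K.

T ≈ 2020 K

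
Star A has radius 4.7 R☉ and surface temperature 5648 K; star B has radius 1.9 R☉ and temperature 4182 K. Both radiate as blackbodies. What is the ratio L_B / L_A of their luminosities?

L_B/L_A ≈ 0.0491

L = 4πR²σT⁴ ∝ R²T⁴, so L_B/L_A = (1.9/4.7)² × (4182/5648)⁴ = 0.163 × 0.301 = 0.0491.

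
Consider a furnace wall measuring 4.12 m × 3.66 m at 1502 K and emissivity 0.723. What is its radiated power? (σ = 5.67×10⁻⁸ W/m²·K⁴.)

A = 4.12 × 3.66 = 15.1 m².
P = εσAT⁴ = 0.723 × 5.67×10⁻⁸ × 15.1 × (1502)⁴ = 0.723 × 5.67×10⁻⁸ × 15.1 × 5.09×10^12.
P = 3.15×10^6 W.

P ≈ 3.15×10^6 W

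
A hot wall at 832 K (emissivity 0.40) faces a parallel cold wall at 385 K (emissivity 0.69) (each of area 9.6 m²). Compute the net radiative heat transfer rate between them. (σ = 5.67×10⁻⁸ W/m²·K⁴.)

For two large parallel gray plates, q = σ(T₁⁴ − T₂⁴) / (1/ε₁ + 1/ε₂ − 1).
1/ε₁ + 1/ε₂ − 1 = 1/0.40 + 1/0.69 − 1 = 2.949.
T₁⁴ − T₂⁴ = 4.79×10^11 − 2.20×10^10 = 4.57×10^11 K⁴.
q = 5.67×10⁻⁸ × 4.57×10^11 / 2.949 = 8790 W/m².
Q = q·A = 8790 × 9.6 = 84400 W.

Q ≈ 84400 W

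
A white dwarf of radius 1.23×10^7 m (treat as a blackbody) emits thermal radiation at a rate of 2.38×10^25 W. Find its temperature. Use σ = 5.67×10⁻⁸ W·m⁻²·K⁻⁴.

T ≈ 21700 K

A = 4πr² = 4π × (1.23×10^7)² = 1.90×10^15 m².
From P = σAT⁴, T = (P / σA)^(1/4) = (2.38×10^25 / (5.67×10⁻⁸ × 1.90×10^15))^(1/4).
T = (2.21×10^17)^(1/4) = 21700 K.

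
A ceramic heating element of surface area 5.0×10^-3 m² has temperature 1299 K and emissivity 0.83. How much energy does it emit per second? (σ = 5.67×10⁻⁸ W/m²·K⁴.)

Stefan–Boltzmann: P = εσAT⁴ = 0.83 × 5.67×10⁻⁸ × 5.00×10^-3 × (1299)⁴ = 0.83 × 5.67×10⁻⁸ × 5.00×10^-3 × 2.85×10^12.
P = 670 W.

P ≈ 670 W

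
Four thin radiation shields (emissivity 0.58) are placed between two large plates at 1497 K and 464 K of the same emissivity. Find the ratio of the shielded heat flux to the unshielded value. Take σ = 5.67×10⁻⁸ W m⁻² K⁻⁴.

With N identical shields there are N+1 = 5 gaps in series, each with the same radiative resistance, so the flux falls to 1/(N+1) of its unshielded value.

ratio ≈ 0.200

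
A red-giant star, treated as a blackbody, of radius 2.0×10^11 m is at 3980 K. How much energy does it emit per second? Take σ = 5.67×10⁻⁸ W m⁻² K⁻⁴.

P ≈ 7.15×10^30 W

A = 4πr² = 4π × (2.0×10^11)² = 5.03×10^23 m².
P = σAT⁴ = 5.67×10⁻⁸ × 5.03×10^23 × (3980)⁴ = 5.67×10⁻⁸ × 5.03×10^23 × 2.51×10^14.
P = 7.15×10^30 W.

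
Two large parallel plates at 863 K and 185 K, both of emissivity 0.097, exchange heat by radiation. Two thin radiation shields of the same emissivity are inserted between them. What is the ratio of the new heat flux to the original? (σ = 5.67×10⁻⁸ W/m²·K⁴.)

ratio ≈ 0.333

With N identical shields there are N+1 = 3 gaps in series, each with the same radiative resistance, so the flux falls to 1/(N+1) of its unshielded value.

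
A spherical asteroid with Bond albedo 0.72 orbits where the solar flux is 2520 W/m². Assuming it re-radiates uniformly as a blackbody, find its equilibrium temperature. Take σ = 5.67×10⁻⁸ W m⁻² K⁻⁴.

Power absorbed = (1−a)S·πR²; power emitted = 4πR²σT⁴. Equating and cancelling πR²:
T = ((1−a)S / 4σ)^(1/4) = (706 / (4 × 5.67×10⁻⁸))^(1/4) = (3.11×10^9)^(1/4).
T = 236 K.

T ≈ 236 K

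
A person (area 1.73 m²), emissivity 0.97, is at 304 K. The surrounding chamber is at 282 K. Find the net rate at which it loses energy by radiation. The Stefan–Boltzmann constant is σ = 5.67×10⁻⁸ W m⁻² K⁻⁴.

Q = εσA(T⁴ − T_s⁴). T⁴ − T_s⁴ = (304)⁴ − (282)⁴ = 8.54×10^9 − 6.32×10^9 = 2.22×10^9 K⁴.
Q = 0.97 × 5.67×10⁻⁸ × 1.73 × 2.22×10^9 = 211 W.

Q ≈ 211 W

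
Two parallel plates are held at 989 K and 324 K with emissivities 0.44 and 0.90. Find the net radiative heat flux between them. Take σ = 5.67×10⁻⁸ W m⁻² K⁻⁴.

q ≈ 22500 W/m²

For two large parallel gray plates, q = σ(T₁⁴ − T₂⁴) / (1/ε₁ + 1/ε₂ − 1).
1/ε₁ + 1/ε₂ − 1 = 1/0.44 + 1/0.90 − 1 = 2.384.
T₁⁴ − T₂⁴ = 9.57×10^11 − 1.10×10^10 = 9.46×10^11 K⁴.
q = 5.67×10⁻⁸ × 9.46×10^11 / 2.384 = 22500 W/m².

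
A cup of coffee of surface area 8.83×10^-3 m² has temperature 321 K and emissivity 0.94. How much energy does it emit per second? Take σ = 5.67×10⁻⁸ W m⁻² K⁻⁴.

P ≈ 5.00 W

P = εσAT⁴ = 0.94 × 5.67×10⁻⁸ × 8.83×10^-3 × (321)⁴ = 0.94 × 5.67×10⁻⁸ × 8.83×10^-3 × 1.06×10^10.
P = 5.00 W.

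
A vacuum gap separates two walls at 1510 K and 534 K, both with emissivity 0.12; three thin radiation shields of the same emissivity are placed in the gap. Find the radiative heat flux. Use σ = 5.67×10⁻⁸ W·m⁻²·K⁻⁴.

Each of the 4 gaps contributes resistance (2/ε − 1) = 2/0.12 − 1 = 15.67; total = 62.67.
q = σ(T₁⁴ − T₂⁴) / 62.67 = 5.67×10⁻⁸ × 5.12×10^12 / 62.67 = 4630 W/m².

q ≈ 4630 W/m²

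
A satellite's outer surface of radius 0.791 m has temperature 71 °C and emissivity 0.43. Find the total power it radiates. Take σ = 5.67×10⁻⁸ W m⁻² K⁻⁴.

A = 4πr² = 4π × (0.791)² = 7.86 m².
71 °C = 344 K.
Stefan–Boltzmann: P = εσAT⁴ = 0.43 × 5.67×10⁻⁸ × 7.86 × (344)⁴ = 0.43 × 5.67×10⁻⁸ × 7.86 × 1.40×10^10.
P = 2680 W.

P ≈ 2680 W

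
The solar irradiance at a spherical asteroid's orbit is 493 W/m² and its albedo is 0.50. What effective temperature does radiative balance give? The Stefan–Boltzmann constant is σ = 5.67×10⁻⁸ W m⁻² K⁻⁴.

T ≈ 182 K

Power absorbed = (1−a)S·πR²; power emitted = 4πR²σT⁴. Equating and cancelling πR²:
T = ((1−a)S / 4σ)^(1/4) = (246 / (4 × 5.67×10⁻⁸))^(1/4) = (1.09×10^9)^(1/4).
T = 182 K.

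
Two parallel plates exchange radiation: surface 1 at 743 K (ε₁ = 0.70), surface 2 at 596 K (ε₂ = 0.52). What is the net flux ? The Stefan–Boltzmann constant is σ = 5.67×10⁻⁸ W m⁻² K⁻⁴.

For two large parallel gray plates, q = σ(T₁⁴ − T₂⁴) / (1/ε₁ + 1/ε₂ − 1).
1/ε₁ + 1/ε₂ − 1 = 1/0.70 + 1/0.52 − 1 = 2.352.
T₁⁴ − T₂⁴ = 3.05×10^11 − 1.26×10^11 = 1.79×10^11 K⁴.
q = 5.67×10⁻⁸ × 1.79×10^11 / 2.352 = 4310 W/m².

q ≈ 4310 W/m²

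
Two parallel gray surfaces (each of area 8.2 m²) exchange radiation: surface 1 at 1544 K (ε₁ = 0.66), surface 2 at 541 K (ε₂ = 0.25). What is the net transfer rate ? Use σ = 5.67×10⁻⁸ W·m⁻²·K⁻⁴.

For two large parallel gray plates, q = σ(T₁⁴ − T₂⁴) / (1/ε₁ + 1/ε₂ − 1).
1/ε₁ + 1/ε₂ − 1 = 1/0.66 + 1/0.25 − 1 = 4.515.
T₁⁴ − T₂⁴ = 5.68×10^12 − 8.57×10^10 = 5.60×10^12 K⁴.
q = 5.67×10⁻⁸ × 5.60×10^12 / 4.515 = 70300 W/m².
Q = q·A = 70300 × 8.2 = 5.76×10^5 W.

Q ≈ 5.76×10^5 W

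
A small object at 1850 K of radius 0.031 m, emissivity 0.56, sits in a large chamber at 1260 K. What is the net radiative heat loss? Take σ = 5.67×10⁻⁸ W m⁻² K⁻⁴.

Q ≈ 3530 W

A = 4πr² = 4π × (0.031)² = 0.0121 m².
Q = εσA(T⁴ − T_s⁴). T⁴ − T_s⁴ = (1850)⁴ − (1260)⁴ = 1.17×10^13 − 2.52×10^12 = 9.19×10^12 K⁴.
Q = 0.56 × 5.67×10⁻⁸ × 0.0121 × 9.19×10^12 = 3530 W.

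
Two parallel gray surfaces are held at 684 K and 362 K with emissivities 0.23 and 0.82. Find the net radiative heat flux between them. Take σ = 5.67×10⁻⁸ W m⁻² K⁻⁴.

For two large parallel gray plates, q = σ(T₁⁴ − T₂⁴) / (1/ε₁ + 1/ε₂ − 1).
1/ε₁ + 1/ε₂ − 1 = 1/0.23 + 1/0.82 − 1 = 4.567.
T₁⁴ − T₂⁴ = 2.19×10^11 − 1.72×10^10 = 2.02×10^11 K⁴.
q = 5.67×10⁻⁸ × 2.02×10^11 / 4.567 = 2500 W/m².

q ≈ 2500 W/m²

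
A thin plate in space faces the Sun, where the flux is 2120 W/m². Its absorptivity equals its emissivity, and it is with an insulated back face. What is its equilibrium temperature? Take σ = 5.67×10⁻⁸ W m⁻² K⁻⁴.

Absorbed flux αS = emitted flux εσT⁴ (one radiating face); with α = ε, T = (S/σ)^(1/4).
T = (2120 / 5.67×10⁻⁸)^(1/4) = (3.74×10^10)^(1/4).
T = 440 K.

T ≈ 440 K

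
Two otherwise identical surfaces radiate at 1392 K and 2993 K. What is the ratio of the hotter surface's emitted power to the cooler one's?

ratio ≈ 21.4

P ∝ T⁴, so the ratio is (2993/1392)⁴ = (2.150)⁴ = 21.4.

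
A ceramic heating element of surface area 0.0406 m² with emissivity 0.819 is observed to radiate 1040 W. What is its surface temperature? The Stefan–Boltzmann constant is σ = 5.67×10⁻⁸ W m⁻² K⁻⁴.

From P = εσAT⁴, T = (P / εσA)^(1/4) = (1040 / (0.819 × 5.67×10⁻⁸ × 0.0406))^(1/4).
T = (5.52×10^11)^(1/4) = 862 K.

T ≈ 862 K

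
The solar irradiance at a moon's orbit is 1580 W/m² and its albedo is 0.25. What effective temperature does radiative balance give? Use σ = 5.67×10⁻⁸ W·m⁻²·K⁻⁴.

T ≈ 269 K

Power absorbed = (1−a)S·πR²; power emitted = 4πR²σT⁴. Equating and cancelling πR²:
T = ((1−a)S / 4σ)^(1/4) = (1180 / (4 × 5.67×10⁻⁸))^(1/4) = (5.22×10^9)^(1/4).
T = 269 K.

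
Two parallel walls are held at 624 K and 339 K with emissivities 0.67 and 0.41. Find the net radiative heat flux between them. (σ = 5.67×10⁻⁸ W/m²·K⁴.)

q ≈ 2680 W/m²

For two large parallel gray plates, q = σ(T₁⁴ − T₂⁴) / (1/ε₁ + 1/ε₂ − 1).
1/ε₁ + 1/ε₂ − 1 = 1/0.67 + 1/0.41 − 1 = 2.932.
T₁⁴ − T₂⁴ = 1.52×10^11 − 1.32×10^10 = 1.38×10^11 K⁴.
q = 5.67×10⁻⁸ × 1.38×10^11 / 2.932 = 2680 W/m².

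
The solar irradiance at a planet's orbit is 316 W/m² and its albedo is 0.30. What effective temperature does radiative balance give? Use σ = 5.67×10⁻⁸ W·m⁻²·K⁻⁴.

Power absorbed = (1−a)S·πR²; power emitted = 4πR²σT⁴. Equating and cancelling πR²:
T = ((1−a)S / 4σ)^(1/4) = (221 / (4 × 5.67×10⁻⁸))^(1/4) = (9.75×10^8)^(1/4).
T = 177 K.

T ≈ 177 K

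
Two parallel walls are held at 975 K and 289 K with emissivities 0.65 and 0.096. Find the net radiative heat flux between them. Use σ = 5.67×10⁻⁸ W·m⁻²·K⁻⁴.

For two large parallel gray plates, q = σ(T₁⁴ − T₂⁴) / (1/ε₁ + 1/ε₂ − 1).
1/ε₁ + 1/ε₂ − 1 = 1/0.65 + 1/0.096 − 1 = 10.96.
T₁⁴ − T₂⁴ = 9.04×10^11 − 6.98×10^9 = 8.97×10^11 K⁴.
q = 5.67×10⁻⁸ × 8.97×10^11 / 10.96 = 4640 W/m².

q ≈ 4640 W/m²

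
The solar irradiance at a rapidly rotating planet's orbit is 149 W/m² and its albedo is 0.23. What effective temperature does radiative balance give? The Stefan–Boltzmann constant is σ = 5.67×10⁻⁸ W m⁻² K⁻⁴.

Power absorbed = (1−a)S·πR²; power emitted = 4πR²σT⁴. Equating and cancelling πR²:
T = ((1−a)S / 4σ)^(1/4) = (115 / (4 × 5.67×10⁻⁸))^(1/4) = (5.06×10^8)^(1/4).
T = 150 K.

T ≈ 150 K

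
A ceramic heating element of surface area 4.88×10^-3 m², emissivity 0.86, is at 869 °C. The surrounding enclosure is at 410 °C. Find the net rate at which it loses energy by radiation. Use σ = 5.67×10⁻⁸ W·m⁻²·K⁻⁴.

Q ≈ 353 W

Convert: 869 °C = 1142 K; 410 °C = 683 K.
Q = εσA(T⁴ − T_s⁴). T⁴ − T_s⁴ = (1142)⁴ − (683)⁴ = 1.70×10^12 − 2.18×10^11 = 1.48×10^12 K⁴.
Q = 0.86 × 5.67×10⁻⁸ × 4.88×10^-3 × 1.48×10^12 = 353 W.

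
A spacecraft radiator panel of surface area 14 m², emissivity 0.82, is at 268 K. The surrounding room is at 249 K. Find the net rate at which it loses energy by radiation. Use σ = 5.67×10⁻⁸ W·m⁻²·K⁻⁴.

Q = εσA(T⁴ − T_s⁴). T⁴ − T_s⁴ = (268)⁴ − (249)⁴ = 5.16×10^9 − 3.84×10^9 = 1.31×10^9 K⁴.
Q = 0.82 × 5.67×10⁻⁸ × 14.0 × 1.31×10^9 = 856 W.

Q ≈ 856 W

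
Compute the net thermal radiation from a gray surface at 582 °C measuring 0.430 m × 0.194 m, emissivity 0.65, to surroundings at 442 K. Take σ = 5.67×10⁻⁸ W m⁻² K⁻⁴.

A = 0.430 × 0.194 = 0.0834 m².
Convert: 582 °C = 855 K.
Q = εσA(T⁴ − T_s⁴). T⁴ − T_s⁴ = (855)⁴ − (442)⁴ = 5.34×10^11 − 3.82×10^10 = 4.96×10^11 K⁴.
Q = 0.65 × 5.67×10⁻⁸ × 0.0834 × 4.96×10^11 = 1530 W.

Q ≈ 1530 W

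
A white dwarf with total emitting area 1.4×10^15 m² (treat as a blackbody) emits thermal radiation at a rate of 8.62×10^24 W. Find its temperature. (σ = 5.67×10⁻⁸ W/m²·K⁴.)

T ≈ 18200 K

From P = σAT⁴, T = (P / σA)^(1/4) = (8.62×10^24 / (5.67×10⁻⁸ × 1.40×10^15))^(1/4).
T = (1.09×10^17)^(1/4) = 18200 K.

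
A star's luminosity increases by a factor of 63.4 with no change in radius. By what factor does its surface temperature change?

P ∝ T⁴ ⇒ T ∝ P^(1/4), so T scales by (63.4)^(1/4) = 2.82.

factor ≈ 2.82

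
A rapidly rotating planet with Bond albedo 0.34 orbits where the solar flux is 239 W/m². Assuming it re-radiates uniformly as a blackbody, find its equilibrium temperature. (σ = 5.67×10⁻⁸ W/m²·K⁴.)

T ≈ 162 K

Power absorbed = (1−a)S·πR²; power emitted = 4πR²σT⁴. Equating and cancelling πR²:
T = ((1−a)S / 4σ)^(1/4) = (158 / (4 × 5.67×10⁻⁸))^(1/4) = (6.96×10^8)^(1/4).
T = 162 K.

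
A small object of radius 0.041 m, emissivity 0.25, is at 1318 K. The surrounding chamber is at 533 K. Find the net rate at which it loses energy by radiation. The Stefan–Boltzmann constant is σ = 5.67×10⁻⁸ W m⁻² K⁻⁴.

A = 4πr² = 4π × (0.041)² = 0.0211 m².
Q = εσA(T⁴ − T_s⁴). T⁴ − T_s⁴ = (1318)⁴ − (533)⁴ = 3.02×10^12 − 8.07×10^10 = 2.94×10^12 K⁴.
Q = 0.25 × 5.67×10⁻⁸ × 0.0211 × 2.94×10^12 = 879 W.

Q ≈ 879 W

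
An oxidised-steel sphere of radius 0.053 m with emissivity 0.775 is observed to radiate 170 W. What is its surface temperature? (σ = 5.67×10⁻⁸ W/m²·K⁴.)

A = 4πr² = 4π × (0.053)² = 0.0353 m².
From P = εσAT⁴, T = (P / εσA)^(1/4) = (170 / (0.775 × 5.67×10⁻⁸ × 0.0353))^(1/4).
T = (1.10×10^11)^(1/4) = 575 K.

T ≈ 575 K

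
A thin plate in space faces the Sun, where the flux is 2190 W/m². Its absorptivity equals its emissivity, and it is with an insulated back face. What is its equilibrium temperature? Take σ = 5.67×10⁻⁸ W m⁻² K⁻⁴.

T ≈ 443 K

Absorbed flux αS = emitted flux εσT⁴ (one radiating face); with α = ε, T = (S/σ)^(1/4).
T = (2190 / 5.67×10⁻⁸)^(1/4) = (3.86×10^10)^(1/4).
T = 443 K.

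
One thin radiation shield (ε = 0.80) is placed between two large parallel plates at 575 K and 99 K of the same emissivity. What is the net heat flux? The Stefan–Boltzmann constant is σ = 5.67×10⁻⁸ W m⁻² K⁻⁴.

q ≈ 2060 W/m²

Each of the 2 gaps contributes resistance (2/ε − 1) = 2/0.80 − 1 = 1.500; total = 3.000.
q = σ(T₁⁴ − T₂⁴) / 3.000 = 5.67×10⁻⁸ × 1.09×10^11 / 3.000 = 2060 W/m².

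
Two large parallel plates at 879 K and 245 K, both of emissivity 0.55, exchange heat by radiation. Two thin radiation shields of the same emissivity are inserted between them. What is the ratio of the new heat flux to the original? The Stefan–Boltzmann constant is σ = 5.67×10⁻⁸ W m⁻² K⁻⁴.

ratio ≈ 0.333

With N identical shields there are N+1 = 3 gaps in series, each with the same radiative resistance, so the flux falls to 1/(N+1) of its unshielded value.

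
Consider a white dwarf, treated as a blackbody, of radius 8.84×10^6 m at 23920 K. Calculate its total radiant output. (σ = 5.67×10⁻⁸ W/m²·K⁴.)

A = 4πr² = 4π × (8.84×10^6)² = 9.82×10^14 m².
P = σAT⁴ = 5.67×10⁻⁸ × 9.82×10^14 × (23920)⁴ = 5.67×10⁻⁸ × 9.82×10^14 × 3.27×10^17.
P = 1.82×10^25 W.

P ≈ 1.82×10^25 W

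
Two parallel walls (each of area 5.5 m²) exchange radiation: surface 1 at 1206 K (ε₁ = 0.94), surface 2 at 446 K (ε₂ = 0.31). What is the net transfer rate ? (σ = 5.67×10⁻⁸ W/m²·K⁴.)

For two large parallel gray plates, q = σ(T₁⁴ − T₂⁴) / (1/ε₁ + 1/ε₂ − 1).
1/ε₁ + 1/ε₂ − 1 = 1/0.94 + 1/0.31 − 1 = 3.290.
T₁⁴ − T₂⁴ = 2.12×10^12 − 3.96×10^10 = 2.08×10^12 K⁴.
q = 5.67×10⁻⁸ × 2.08×10^12 / 3.290 = 35800 W/m².
Q = q·A = 35800 × 5.5 = 1.97×10^5 W.

Q ≈ 1.97×10^5 W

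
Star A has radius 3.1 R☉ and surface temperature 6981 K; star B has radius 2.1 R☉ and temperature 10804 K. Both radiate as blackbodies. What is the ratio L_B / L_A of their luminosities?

L = 4πR²σT⁴ ∝ R²T⁴, so L_B/L_A = (2.1/3.1)² × (10804/6981)⁴ = 0.459 × 5.74 = 2.63.

L_B/L_A ≈ 2.63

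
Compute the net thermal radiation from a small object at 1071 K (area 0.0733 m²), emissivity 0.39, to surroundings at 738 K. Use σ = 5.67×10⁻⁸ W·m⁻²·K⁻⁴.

Q = εσA(T⁴ − T_s⁴). T⁴ − T_s⁴ = (1071)⁴ − (738)⁴ = 1.32×10^12 − 2.97×10^11 = 1.02×10^12 K⁴.
Q = 0.39 × 5.67×10⁻⁸ × 0.0733 × 1.02×10^12 = 1650 W.

Q ≈ 1650 W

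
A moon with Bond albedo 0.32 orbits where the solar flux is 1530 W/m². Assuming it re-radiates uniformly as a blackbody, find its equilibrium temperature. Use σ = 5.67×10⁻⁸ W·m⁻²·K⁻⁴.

T ≈ 260 K

Power absorbed = (1−a)S·πR²; power emitted = 4πR²σT⁴. Equating and cancelling πR²:
T = ((1−a)S / 4σ)^(1/4) = (1040 / (4 × 5.67×10⁻⁸))^(1/4) = (4.59×10^9)^(1/4).
T = 260 K.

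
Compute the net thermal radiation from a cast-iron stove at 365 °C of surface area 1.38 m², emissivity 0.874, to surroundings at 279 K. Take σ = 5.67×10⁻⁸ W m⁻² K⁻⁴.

Q ≈ 10900 W

Convert: 365 °C = 638 K.
Q = εσA(T⁴ − T_s⁴). T⁴ − T_s⁴ = (638)⁴ − (279)⁴ = 1.66×10^11 − 6.06×10^9 = 1.60×10^11 K⁴.
Q = 0.874 × 5.67×10⁻⁸ × 1.38 × 1.60×10^11 = 10900 W.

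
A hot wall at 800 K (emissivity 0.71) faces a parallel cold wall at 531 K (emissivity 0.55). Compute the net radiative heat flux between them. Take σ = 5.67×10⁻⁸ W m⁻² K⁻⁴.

For two large parallel gray plates, q = σ(T₁⁴ − T₂⁴) / (1/ε₁ + 1/ε₂ − 1).
1/ε₁ + 1/ε₂ − 1 = 1/0.71 + 1/0.55 − 1 = 2.227.
T₁⁴ − T₂⁴ = 4.10×10^11 − 7.95×10^10 = 3.30×10^11 K⁴.
q = 5.67×10⁻⁸ × 3.30×10^11 / 2.227 = 8410 W/m².

q ≈ 8410 W/m²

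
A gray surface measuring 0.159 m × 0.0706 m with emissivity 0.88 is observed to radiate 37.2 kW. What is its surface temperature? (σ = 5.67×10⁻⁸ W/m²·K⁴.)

T ≈ 2850 K

A = 0.159 × 0.0706 = 0.0112 m².
From P = εσAT⁴, T = (P / εσA)^(1/4) = (37200 / (0.88 × 5.67×10⁻⁸ × 0.0112))^(1/4).
T = (6.64×10^13)^(1/4) = 2850 K.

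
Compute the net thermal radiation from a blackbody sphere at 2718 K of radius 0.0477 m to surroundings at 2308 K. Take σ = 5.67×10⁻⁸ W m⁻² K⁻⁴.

Q ≈ 42500 W

A = 4πr² = 4π × (0.0477)² = 0.0286 m².
Q = σA(T⁴ − T_s⁴). T⁴ − T_s⁴ = (2718)⁴ − (2308)⁴ = 5.46×10^13 − 2.84×10^13 = 2.62×10^13 K⁴.
Q = 5.67×10⁻⁸ × 0.0286 × 2.62×10^13 = 42500 W.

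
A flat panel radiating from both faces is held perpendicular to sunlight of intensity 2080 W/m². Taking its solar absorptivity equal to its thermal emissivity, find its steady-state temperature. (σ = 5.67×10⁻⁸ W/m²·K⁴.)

T ≈ 368 K

Absorbed flux αS = emitted flux 2εσT⁴ per unit area; with α = ε this gives T = (S/2σ)^(1/4).
T = (2080 / (2 × 5.67×10⁻⁸))^(1/4) = (1.83×10^10)^(1/4).
T = 368 K.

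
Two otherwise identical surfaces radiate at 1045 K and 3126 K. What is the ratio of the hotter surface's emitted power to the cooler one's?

ratio ≈ 80.1

P ∝ T⁴, so the ratio is (3126/1045)⁴ = (2.991)⁴ = 80.1.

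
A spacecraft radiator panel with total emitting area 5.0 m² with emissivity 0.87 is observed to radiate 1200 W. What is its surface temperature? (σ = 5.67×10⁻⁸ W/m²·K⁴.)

From P = εσAT⁴, T = (P / εσA)^(1/4) = (1200 / (0.87 × 5.67×10⁻⁸ × 5.00))^(1/4).
T = (4.87×10^9)^(1/4) = 264 K.

T ≈ 264 K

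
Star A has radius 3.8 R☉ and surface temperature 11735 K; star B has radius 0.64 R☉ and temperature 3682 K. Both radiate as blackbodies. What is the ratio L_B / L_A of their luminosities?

L_B/L_A ≈ 2.75×10^-4

L = 4πR²σT⁴ ∝ R²T⁴, so L_B/L_A = (0.64/3.8)² × (3682/11735)⁴ = 0.0284 × 9.69×10^-3 = 2.75×10^-4.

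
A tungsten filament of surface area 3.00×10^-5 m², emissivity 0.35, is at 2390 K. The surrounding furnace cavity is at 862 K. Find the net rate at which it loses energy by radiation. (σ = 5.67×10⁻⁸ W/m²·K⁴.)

Q ≈ 19.1 W

Q = εσA(T⁴ − T_s⁴). T⁴ − T_s⁴ = (2390)⁴ − (862)⁴ = 3.26×10^13 − 5.52×10^11 = 3.21×10^13 K⁴.
Q = 0.35 × 5.67×10⁻⁸ × 3.00×10^-5 × 3.21×10^13 = 19.1 W.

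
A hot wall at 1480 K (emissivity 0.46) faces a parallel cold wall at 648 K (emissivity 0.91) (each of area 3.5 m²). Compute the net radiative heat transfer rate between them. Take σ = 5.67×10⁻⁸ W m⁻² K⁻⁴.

For two large parallel gray plates, q = σ(T₁⁴ − T₂⁴) / (1/ε₁ + 1/ε₂ − 1).
1/ε₁ + 1/ε₂ − 1 = 1/0.46 + 1/0.91 − 1 = 2.273.
T₁⁴ − T₂⁴ = 4.80×10^12 − 1.76×10^11 = 4.62×10^12 K⁴.
q = 5.67×10⁻⁸ × 4.62×10^12 / 2.273 = 1.15×10^5 W/m².
Q = q·A = 1.15×10^5 × 3.5 = 4.04×10^5 W.

Q ≈ 4.04×10^5 W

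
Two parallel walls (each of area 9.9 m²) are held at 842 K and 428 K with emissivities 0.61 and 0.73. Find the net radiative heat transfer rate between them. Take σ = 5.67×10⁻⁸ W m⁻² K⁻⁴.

For two large parallel gray plates, q = σ(T₁⁴ − T₂⁴) / (1/ε₁ + 1/ε₂ − 1).
1/ε₁ + 1/ε₂ − 1 = 1/0.61 + 1/0.73 − 1 = 2.009.
T₁⁴ − T₂⁴ = 5.03×10^11 − 3.36×10^10 = 4.69×10^11 K⁴.
q = 5.67×10⁻⁸ × 4.69×10^11 / 2.009 = 13200 W/m².
Q = q·A = 13200 × 9.9 = 1.31×10^5 W.

Q ≈ 1.31×10^5 W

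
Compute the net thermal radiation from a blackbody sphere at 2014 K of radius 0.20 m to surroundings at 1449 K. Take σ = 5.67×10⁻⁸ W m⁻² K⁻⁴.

Q ≈ 3.43×10^5 W

A = 4πr² = 4π × (0.20)² = 0.503 m².
Q = σA(T⁴ − T_s⁴). T⁴ − T_s⁴ = (2014)⁴ − (1449)⁴ = 1.65×10^13 − 4.41×10^12 = 1.20×10^13 K⁴.
Q = 5.67×10⁻⁸ × 0.503 × 1.20×10^13 = 3.43×10^5 W.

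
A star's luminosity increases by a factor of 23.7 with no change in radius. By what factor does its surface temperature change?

factor ≈ 2.21

P ∝ T⁴ ⇒ T ∝ P^(1/4), so T scales by (23.7)^(1/4) = 2.21.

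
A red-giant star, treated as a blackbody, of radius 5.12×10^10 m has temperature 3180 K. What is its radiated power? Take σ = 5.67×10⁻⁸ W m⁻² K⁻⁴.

P ≈ 1.91×10^29 W

A = 4πr² = 4π × (5.12×10^10)² = 3.29×10^22 m².
P = σAT⁴ = 5.67×10⁻⁸ × 3.29×10^22 × (3180)⁴ = 5.67×10⁻⁸ × 3.29×10^22 × 1.02×10^14.
P = 1.91×10^29 W.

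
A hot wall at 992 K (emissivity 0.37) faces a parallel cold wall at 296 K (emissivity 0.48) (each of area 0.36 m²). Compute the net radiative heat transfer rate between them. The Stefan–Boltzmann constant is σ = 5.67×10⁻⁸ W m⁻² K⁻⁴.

Q ≈ 5180 W

For two large parallel gray plates, q = σ(T₁⁴ − T₂⁴) / (1/ε₁ + 1/ε₂ − 1).
1/ε₁ + 1/ε₂ − 1 = 1/0.37 + 1/0.48 − 1 = 3.786.
T₁⁴ − T₂⁴ = 9.68×10^11 − 7.68×10^9 = 9.61×10^11 K⁴.
q = 5.67×10⁻⁸ × 9.61×10^11 / 3.786 = 14400 W/m².
Q = q·A = 14400 × 0.36 = 5180 W.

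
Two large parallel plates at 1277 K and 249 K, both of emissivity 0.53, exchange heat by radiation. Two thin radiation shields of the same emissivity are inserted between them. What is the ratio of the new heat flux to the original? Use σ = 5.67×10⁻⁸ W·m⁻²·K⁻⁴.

ratio ≈ 0.333

With N identical shields there are N+1 = 3 gaps in series, each with the same radiative resistance, so the flux falls to 1/(N+1) of its unshielded value.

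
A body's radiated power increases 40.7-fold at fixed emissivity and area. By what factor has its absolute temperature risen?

factor ≈ 2.53

P ∝ T⁴ ⇒ T ∝ P^(1/4), so T scales by (40.7)^(1/4) = 2.53.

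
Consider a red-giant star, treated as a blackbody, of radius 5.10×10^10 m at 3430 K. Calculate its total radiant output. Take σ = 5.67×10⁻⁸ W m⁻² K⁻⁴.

P ≈ 2.57×10^29 W

A = 4πr² = 4π × (5.10×10^10)² = 3.27×10^22 m².
P = σAT⁴ = 5.67×10⁻⁸ × 3.27×10^22 × (3430)⁴ = 5.67×10⁻⁸ × 3.27×10^22 × 1.38×10^14.
P = 2.57×10^29 W.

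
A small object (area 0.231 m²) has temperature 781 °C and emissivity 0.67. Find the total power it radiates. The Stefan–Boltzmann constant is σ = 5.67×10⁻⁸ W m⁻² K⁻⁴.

781 °C = 1054 K.
Stefan–Boltzmann: P = εσAT⁴ = 0.67 × 5.67×10⁻⁸ × 0.231 × (1054)⁴ = 0.67 × 5.67×10⁻⁸ × 0.231 × 1.23×10^12.
P = 10800 W.

P ≈ 10800 W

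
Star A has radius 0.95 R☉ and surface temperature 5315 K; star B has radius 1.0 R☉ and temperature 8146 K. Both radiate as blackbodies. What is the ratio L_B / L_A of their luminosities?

L_B/L_A ≈ 6.11

L = 4πR²σT⁴ ∝ R²T⁴, so L_B/L_A = (1.0/0.95)² × (8146/5315)⁴ = 1.11 × 5.52 = 6.11.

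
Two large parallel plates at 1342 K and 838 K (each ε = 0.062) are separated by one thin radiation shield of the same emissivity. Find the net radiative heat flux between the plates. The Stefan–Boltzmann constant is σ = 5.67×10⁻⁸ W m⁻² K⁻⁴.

Each of the 2 gaps contributes resistance (2/ε − 1) = 2/0.062 − 1 = 31.26; total = 62.52.
q = σ(T₁⁴ − T₂⁴) / 62.52 = 5.67×10⁻⁸ × 2.75×10^12 / 62.52 = 2490 W/m².

q ≈ 2490 W/m²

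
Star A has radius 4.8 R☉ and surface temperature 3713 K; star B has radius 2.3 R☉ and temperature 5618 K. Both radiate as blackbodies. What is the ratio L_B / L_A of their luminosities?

L_B/L_A ≈ 1.20

L = 4πR²σT⁴ ∝ R²T⁴, so L_B/L_A = (2.3/4.8)² × (5618/3713)⁴ = 0.230 × 5.24 = 1.20.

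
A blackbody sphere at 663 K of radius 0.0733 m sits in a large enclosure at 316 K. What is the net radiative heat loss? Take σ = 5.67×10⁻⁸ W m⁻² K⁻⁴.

Q ≈ 702 W

A = 4πr² = 4π × (0.0733)² = 0.0675 m².
Q = σA(T⁴ − T_s⁴). T⁴ − T_s⁴ = (663)⁴ − (316)⁴ = 1.93×10^11 − 9.97×10^9 = 1.83×10^11 K⁴.
Q = 5.67×10⁻⁸ × 0.0675 × 1.83×10^11 = 702 W.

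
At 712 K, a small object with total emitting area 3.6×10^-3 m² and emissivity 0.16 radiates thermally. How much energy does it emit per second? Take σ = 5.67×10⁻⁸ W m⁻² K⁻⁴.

P ≈ 8.39 W

P = εσAT⁴ = 0.16 × 5.67×10⁻⁸ × 3.60×10^-3 × (712)⁴ = 0.16 × 5.67×10⁻⁸ × 3.60×10^-3 × 2.57×10^11.
P = 8.39 W.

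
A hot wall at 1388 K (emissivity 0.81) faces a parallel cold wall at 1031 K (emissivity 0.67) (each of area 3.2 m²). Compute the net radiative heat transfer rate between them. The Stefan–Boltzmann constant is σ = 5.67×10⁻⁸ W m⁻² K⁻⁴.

For two large parallel gray plates, q = σ(T₁⁴ − T₂⁴) / (1/ε₁ + 1/ε₂ − 1).
1/ε₁ + 1/ε₂ − 1 = 1/0.81 + 1/0.67 − 1 = 1.727.
T₁⁴ − T₂⁴ = 3.71×10^12 − 1.13×10^12 = 2.58×10^12 K⁴.
q = 5.67×10⁻⁸ × 2.58×10^12 / 1.727 = 84800 W/m².
Q = q·A = 84800 × 3.2 = 2.71×10^5 W.

Q ≈ 2.71×10^5 W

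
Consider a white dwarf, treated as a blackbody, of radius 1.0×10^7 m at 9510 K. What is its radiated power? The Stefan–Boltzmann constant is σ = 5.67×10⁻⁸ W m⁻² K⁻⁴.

P ≈ 5.83×10^23 W

A = 4πr² = 4π × (1.0×10^7)² = 1.26×10^15 m².
P = σAT⁴ = 5.67×10⁻⁸ × 1.26×10^15 × (9510)⁴ = 5.67×10⁻⁸ × 1.26×10^15 × 8.18×10^15.
P = 5.83×10^23 W.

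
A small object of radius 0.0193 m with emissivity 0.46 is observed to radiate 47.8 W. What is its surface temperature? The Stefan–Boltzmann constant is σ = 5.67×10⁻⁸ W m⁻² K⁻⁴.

A = 4πr² = 4π × (0.0193)² = 4.68×10^-3 m².
From P = εσAT⁴, T = (P / εσA)^(1/4) = (47.8 / (0.46 × 5.67×10⁻⁸ × 4.68×10^-3))^(1/4).
T = (3.92×10^11)^(1/4) = 791 K.

T ≈ 791 K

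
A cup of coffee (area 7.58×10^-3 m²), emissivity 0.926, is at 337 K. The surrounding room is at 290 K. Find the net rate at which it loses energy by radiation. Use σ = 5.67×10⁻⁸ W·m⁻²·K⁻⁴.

Q ≈ 2.32 W

Q = εσA(T⁴ − T_s⁴). T⁴ − T_s⁴ = (337)⁴ − (290)⁴ = 1.29×10^10 − 7.07×10^9 = 5.83×10^9 K⁴.
Q = 0.926 × 5.67×10⁻⁸ × 7.58×10^-3 × 5.83×10^9 = 2.32 W.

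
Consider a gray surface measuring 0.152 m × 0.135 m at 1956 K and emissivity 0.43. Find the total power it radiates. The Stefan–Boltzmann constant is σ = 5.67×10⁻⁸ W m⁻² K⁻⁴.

A = 0.152 × 0.135 = 0.0205 m².
P = εσAT⁴ = 0.43 × 5.67×10⁻⁸ × 0.0205 × (1956)⁴ = 0.43 × 5.67×10⁻⁸ × 0.0205 × 1.46×10^13.
P = 7320 W.

P ≈ 7320 W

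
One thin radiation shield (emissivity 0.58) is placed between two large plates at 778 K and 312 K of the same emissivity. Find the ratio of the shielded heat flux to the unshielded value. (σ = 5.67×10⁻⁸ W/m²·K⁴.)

ratio ≈ 0.500

With N identical shields there are N+1 = 2 gaps in series, each with the same radiative resistance, so the flux falls to 1/(N+1) of its unshielded value.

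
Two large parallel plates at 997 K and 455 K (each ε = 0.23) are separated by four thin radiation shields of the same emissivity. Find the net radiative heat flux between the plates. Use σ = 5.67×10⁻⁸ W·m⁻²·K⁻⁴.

q ≈ 1390 W/m²

Each of the 5 gaps contributes resistance (2/ε − 1) = 2/0.23 − 1 = 7.696; total = 38.48.
q = σ(T₁⁴ − T₂⁴) / 38.48 = 5.67×10⁻⁸ × 9.45×10^11 / 38.48 = 1390 W/m².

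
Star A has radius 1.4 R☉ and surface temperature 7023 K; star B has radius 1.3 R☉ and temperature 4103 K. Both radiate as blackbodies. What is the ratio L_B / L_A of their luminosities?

L_B/L_A ≈ 0.100

L = 4πR²σT⁴ ∝ R²T⁴, so L_B/L_A = (1.3/1.4)² × (4103/7023)⁴ = 0.862 × 0.116 = 0.100.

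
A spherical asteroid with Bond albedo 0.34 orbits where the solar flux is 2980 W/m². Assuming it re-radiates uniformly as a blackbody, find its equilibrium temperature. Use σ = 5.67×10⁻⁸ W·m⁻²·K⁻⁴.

T ≈ 305 K

Power absorbed = (1−a)S·πR²; power emitted = 4πR²σT⁴. Equating and cancelling πR²:
T = ((1−a)S / 4σ)^(1/4) = (1970 / (4 × 5.67×10⁻⁸))^(1/4) = (8.67×10^9)^(1/4).
T = 305 K.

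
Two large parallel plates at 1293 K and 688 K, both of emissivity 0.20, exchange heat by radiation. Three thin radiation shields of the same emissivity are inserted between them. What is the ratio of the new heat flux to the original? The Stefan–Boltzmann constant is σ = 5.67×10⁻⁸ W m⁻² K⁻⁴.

ratio ≈ 0.250

With N identical shields there are N+1 = 4 gaps in series, each with the same radiative resistance, so the flux falls to 1/(N+1) of its unshielded value.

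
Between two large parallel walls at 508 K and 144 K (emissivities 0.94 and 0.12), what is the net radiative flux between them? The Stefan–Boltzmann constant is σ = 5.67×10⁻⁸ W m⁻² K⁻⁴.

For two large parallel gray plates, q = σ(T₁⁴ − T₂⁴) / (1/ε₁ + 1/ε₂ − 1).
1/ε₁ + 1/ε₂ − 1 = 1/0.94 + 1/0.12 − 1 = 8.397.
T₁⁴ − T₂⁴ = 6.66×10^10 − 4.30×10^8 = 6.62×10^10 K⁴.
q = 5.67×10⁻⁸ × 6.62×10^10 / 8.397 = 447 W/m².

q ≈ 447 W/m²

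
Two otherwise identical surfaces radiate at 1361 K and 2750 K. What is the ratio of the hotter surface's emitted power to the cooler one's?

P ∝ T⁴, so the ratio is (2750/1361)⁴ = (2.021)⁴ = 16.7.

ratio ≈ 16.7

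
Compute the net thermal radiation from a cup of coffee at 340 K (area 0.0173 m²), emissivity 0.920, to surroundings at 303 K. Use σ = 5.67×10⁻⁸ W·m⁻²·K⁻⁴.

Q = εσA(T⁴ − T_s⁴). T⁴ − T_s⁴ = (340)⁴ − (303)⁴ = 1.34×10^10 − 8.43×10^9 = 4.93×10^9 K⁴.
Q = 0.920 × 5.67×10⁻⁸ × 0.0173 × 4.93×10^9 = 4.45 W.

Q ≈ 4.45 W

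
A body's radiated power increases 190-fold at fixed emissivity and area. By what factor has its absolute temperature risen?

factor ≈ 3.71

P ∝ T⁴ ⇒ T ∝ P^(1/4), so T scales by (190)^(1/4) = 3.71.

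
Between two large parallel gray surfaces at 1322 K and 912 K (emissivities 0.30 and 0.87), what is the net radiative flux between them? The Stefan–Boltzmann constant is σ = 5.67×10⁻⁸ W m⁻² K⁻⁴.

q ≈ 38500 W/m²

For two large parallel gray plates, q = σ(T₁⁴ − T₂⁴) / (1/ε₁ + 1/ε₂ − 1).
1/ε₁ + 1/ε₂ − 1 = 1/0.30 + 1/0.87 − 1 = 3.483.
T₁⁴ − T₂⁴ = 3.05×10^12 − 6.92×10^11 = 2.36×10^12 K⁴.
q = 5.67×10⁻⁸ × 2.36×10^12 / 3.483 = 38500 W/m².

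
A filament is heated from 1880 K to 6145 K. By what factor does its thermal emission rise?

P ∝ T⁴, so the ratio is (6145/1880)⁴ = (3.269)⁴ = 114.

ratio ≈ 114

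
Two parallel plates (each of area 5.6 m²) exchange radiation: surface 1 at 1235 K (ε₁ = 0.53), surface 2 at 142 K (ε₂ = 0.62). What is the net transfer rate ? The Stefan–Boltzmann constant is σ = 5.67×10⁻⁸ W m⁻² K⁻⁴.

Q ≈ 2.95×10^5 W

For two large parallel gray plates, q = σ(T₁⁴ − T₂⁴) / (1/ε₁ + 1/ε₂ − 1).
1/ε₁ + 1/ε₂ − 1 = 1/0.53 + 1/0.62 − 1 = 2.500.
T₁⁴ − T₂⁴ = 2.33×10^12 − 4.07×10^8 = 2.33×10^12 K⁴.
q = 5.67×10⁻⁸ × 2.33×10^12 / 2.500 = 52800 W/m².
Q = q·A = 52800 × 5.6 = 2.95×10^5 W.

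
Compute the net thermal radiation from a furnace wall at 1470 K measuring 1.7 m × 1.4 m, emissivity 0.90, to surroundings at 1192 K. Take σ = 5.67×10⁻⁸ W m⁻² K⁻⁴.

Q ≈ 3.22×10^5 W

A = 1.7 × 1.4 = 2.38 m².
Q = εσA(T⁴ − T_s⁴). T⁴ − T_s⁴ = (1470)⁴ − (1192)⁴ = 4.67×10^12 − 2.02×10^12 = 2.65×10^12 K⁴.
Q = 0.90 × 5.67×10⁻⁸ × 2.38 × 2.65×10^12 = 3.22×10^5 W.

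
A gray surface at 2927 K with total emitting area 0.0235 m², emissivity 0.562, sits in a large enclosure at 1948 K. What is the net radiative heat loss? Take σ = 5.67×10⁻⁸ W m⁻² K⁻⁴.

Q ≈ 44200 W

Q = εσA(T⁴ − T_s⁴). T⁴ − T_s⁴ = (2927)⁴ − (1948)⁴ = 7.34×10^13 − 1.44×10^13 = 5.90×10^13 K⁴.
Q = 0.562 × 5.67×10⁻⁸ × 0.0235 × 5.90×10^13 = 44200 W.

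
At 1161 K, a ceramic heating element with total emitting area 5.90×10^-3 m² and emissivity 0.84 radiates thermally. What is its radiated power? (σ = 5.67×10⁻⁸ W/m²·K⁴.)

P ≈ 511 W

P = εσAT⁴ = 0.84 × 5.67×10⁻⁸ × 5.90×10^-3 × (1161)⁴ = 0.84 × 5.67×10⁻⁸ × 5.90×10^-3 × 1.82×10^12.
P = 511 W.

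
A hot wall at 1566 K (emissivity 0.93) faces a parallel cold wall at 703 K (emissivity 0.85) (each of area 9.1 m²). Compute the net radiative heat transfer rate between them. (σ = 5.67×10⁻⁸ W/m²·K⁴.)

For two large parallel gray plates, q = σ(T₁⁴ − T₂⁴) / (1/ε₁ + 1/ε₂ − 1).
1/ε₁ + 1/ε₂ − 1 = 1/0.93 + 1/0.85 − 1 = 1.252.
T₁⁴ − T₂⁴ = 6.01×10^12 − 2.44×10^11 = 5.77×10^12 K⁴.
q = 5.67×10⁻⁸ × 5.77×10^12 / 1.252 = 2.61×10^5 W/m².
Q = q·A = 2.61×10^5 × 9.1 = 2.38×10^6 W.

Q ≈ 2.38×10^6 W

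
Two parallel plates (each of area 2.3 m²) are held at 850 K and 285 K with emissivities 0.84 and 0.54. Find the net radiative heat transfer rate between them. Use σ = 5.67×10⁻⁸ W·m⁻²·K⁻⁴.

Q ≈ 32900 W

For two large parallel gray plates, q = σ(T₁⁴ − T₂⁴) / (1/ε₁ + 1/ε₂ − 1).
1/ε₁ + 1/ε₂ − 1 = 1/0.84 + 1/0.54 − 1 = 2.042.
T₁⁴ − T₂⁴ = 5.22×10^11 − 6.60×10^9 = 5.15×10^11 K⁴.
q = 5.67×10⁻⁸ × 5.15×10^11 / 2.042 = 14300 W/m².
Q = q·A = 14300 × 2.3 = 32900 W.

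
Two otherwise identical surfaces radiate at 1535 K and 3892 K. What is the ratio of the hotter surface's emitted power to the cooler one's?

P ∝ T⁴, so the ratio is (3892/1535)⁴ = (2.536)⁴ = 41.3.

ratio ≈ 41.3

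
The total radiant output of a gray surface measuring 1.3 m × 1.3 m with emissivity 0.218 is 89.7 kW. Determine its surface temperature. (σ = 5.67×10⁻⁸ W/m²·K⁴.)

T ≈ 1440 K

A = 1.3 × 1.3 = 1.69 m².
From P = εσAT⁴, T = (P / εσA)^(1/4) = (89700 / (0.218 × 5.67×10⁻⁸ × 1.69))^(1/4).
T = (4.29×10^12)^(1/4) = 1440 K.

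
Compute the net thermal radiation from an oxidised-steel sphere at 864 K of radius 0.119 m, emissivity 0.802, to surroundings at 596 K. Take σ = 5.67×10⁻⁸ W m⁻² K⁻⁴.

A = 4πr² = 4π × (0.119)² = 0.178 m².
Q = εσA(T⁴ − T_s⁴). T⁴ − T_s⁴ = (864)⁴ − (596)⁴ = 5.57×10^11 − 1.26×10^11 = 4.31×10^11 K⁴.
Q = 0.802 × 5.67×10⁻⁸ × 0.178 × 4.31×10^11 = 3490 W.

Q ≈ 3490 W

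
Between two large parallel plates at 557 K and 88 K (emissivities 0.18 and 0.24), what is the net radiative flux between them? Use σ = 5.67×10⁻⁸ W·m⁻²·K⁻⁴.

q ≈ 625 W/m²

For two large parallel gray plates, q = σ(T₁⁴ − T₂⁴) / (1/ε₁ + 1/ε₂ − 1).
1/ε₁ + 1/ε₂ − 1 = 1/0.18 + 1/0.24 − 1 = 8.722.
T₁⁴ − T₂⁴ = 9.63×10^10 − 6.00×10^7 = 9.62×10^10 K⁴.
q = 5.67×10⁻⁸ × 9.62×10^10 / 8.722 = 625 W/m².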